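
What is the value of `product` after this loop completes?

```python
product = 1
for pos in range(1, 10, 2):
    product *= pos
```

Product of 1, 3, 5, ... up to 9
`product` takes the values: 1 → 3 → 15 → 105 → 945

Answer: 945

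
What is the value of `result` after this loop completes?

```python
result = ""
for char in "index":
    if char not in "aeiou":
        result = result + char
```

Remove vowels from 'index'
`result` takes the values: "" → "n" → "nd" → "ndx"

Answer: "ndx"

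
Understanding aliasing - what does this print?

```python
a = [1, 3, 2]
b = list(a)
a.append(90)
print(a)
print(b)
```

Key concept: list() constructor creates copy.
Step by step:
`a = [1, 3, 2]` → a = [1, 3, 2]
`b = list(a)` → b = [1, 3, 2]
`a.append(90)` → a = [1, 3, 2, 90]
`print(a)` → prints [1, 3, 2, 90]
`print(b)` → prints [1, 3, 2]

Answer:
[1, 3, 2, 90]
[1, 3, 2]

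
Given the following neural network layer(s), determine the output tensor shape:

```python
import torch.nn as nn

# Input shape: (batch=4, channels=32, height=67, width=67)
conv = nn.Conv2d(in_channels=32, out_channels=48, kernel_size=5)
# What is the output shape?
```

Input: (4, 32, 67, 67) -> Output: (4, 48, 63, 63)

Answer: (4, 48, 63, 63)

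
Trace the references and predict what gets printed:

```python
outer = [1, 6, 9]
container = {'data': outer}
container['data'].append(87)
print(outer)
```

Key concept: dict holds reference to list.
Step by step:
`outer = [1, 6, 9]` → outer = [1, 6, 9]
`container = {'data': outer}` → container = {'data': [1, 6, 9]}
`container['data'].append(87)` → outer = [1, 6, 9, 87]; container = {'data': [1, 6, 9, 87]}
`print(outer)` → prints [1, 6, 9, 87]

Answer: [1, 6, 9, 87]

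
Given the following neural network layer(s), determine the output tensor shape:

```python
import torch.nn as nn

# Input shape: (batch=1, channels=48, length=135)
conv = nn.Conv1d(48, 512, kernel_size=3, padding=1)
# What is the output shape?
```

Input: (1, 48, 135) -> Output: (1, 512, 135)

Answer: (1, 512, 135)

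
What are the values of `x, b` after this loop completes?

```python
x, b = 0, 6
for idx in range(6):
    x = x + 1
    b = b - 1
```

x goes 0→6, b goes 6→0
`x, b` takes the values: (0, 6) → (1, 6) → (1, 5) → (2, 5) → (2, 4) → (3, 4) → (3, 3) → (4, 3) → (4, 2) → (5, 2) → (5, 1) → (6, 1) → (6, 0)

Answer: 6, 0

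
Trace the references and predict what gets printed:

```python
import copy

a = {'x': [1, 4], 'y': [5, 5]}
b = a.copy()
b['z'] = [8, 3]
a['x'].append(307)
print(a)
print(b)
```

Key concept: shallow copy of dict with mutable values.
Step by step:
`a = {'x': [1, 4], 'y': [5, 5]}` → a = {'x': [1, 4], 'y': [5, 5]}
`b = a.copy()` → b = {'x': [1, 4], 'y': [5, 5]}
`b['z'] = [8, 3]` → b = {'x': [1, 4], 'y': [5, 5], 'z': [8, 3]}
`a['x'].append(307)` → a = {'x': [1, 4, 307], 'y': [5, 5]}; b = {'x': [1, 4, 307], 'y': [5, 5], 'z': [8, 3]}
`print(a)` → prints {'x': [1, 4, 307], 'y': [5, 5]}
`print(b)` → prints {'x': [1, 4, 307], 'y': [5, 5], 'z': [8, 3]}

Answer:
{'x': [1, 4, 307], 'y': [5, 5]}
{'x': [1, 4, 307], 'y': [5, 5], 'z': [8, 3]}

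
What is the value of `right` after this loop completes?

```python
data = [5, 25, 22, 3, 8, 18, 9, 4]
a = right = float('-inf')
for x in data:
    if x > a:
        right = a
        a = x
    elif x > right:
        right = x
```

Second largest (with repeats) in [5, 25, 22, 3, 8, 18, 9, 4]
`right` takes the values: -inf → 5 → 22

Answer: 22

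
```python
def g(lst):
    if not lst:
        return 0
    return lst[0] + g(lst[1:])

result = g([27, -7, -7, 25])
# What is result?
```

27 + (-7) + (-7) + 25 + 0 = 38

Answer: 38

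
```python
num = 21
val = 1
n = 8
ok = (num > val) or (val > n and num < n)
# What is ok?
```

Trace:
`num = 21` → num = 21
`val = 1` → val = 1
`n = 8` → n = 8
`ok = (num > val) or (val > n and num < n)` → ok = True
So ok = True

Answer: True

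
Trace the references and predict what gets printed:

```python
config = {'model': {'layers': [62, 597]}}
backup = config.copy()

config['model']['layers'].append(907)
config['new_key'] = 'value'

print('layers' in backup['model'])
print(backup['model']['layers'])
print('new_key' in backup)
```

Key concept: shallow copy gotcha with nested dict.
Step by step:
`config = {'model': {'layers': [62, 597]}}` → config = {'model': {'layers': [62, 597]}}
`backup = config.copy()` → backup = {'model': {'layers': [62, 597]}}
`config['model']['layers'].append(907)` → config = {'model': {'layers': [62, 597, 907]}}; backup = {'model': {'layers': [62, 597, 907]}}
`config['new_key'] = 'value'` → config = {'model': {'layers': [62, 597, 907]}, 'new_key': 'value'}
`print('layers' in backup['model'])` → prints True
`print(backup['model']['layers'])` → prints [62, 597, 907]
`print('new_key' in backup)` → prints False

Answer:
True
[62, 597, 907]
False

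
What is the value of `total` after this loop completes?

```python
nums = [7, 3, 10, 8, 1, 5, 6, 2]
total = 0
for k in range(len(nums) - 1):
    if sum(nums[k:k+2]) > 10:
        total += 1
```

Count windows with sum > 10
`total` takes the values: 0 → 1 → 2 → 3

Answer: 3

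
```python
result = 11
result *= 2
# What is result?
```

Trace:
`result = 11` → result = 11
`result *= 2` → result = 22
So result = 22

Answer: 22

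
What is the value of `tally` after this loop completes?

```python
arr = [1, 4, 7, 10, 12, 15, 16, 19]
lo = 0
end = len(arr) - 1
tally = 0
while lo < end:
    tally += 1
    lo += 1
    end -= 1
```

Iterations until pointers meet (list length 8)
`tally` takes the values: 0 → 1 → 2 → 3 → 4

Answer: 4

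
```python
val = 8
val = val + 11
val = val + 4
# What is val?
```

Trace:
`val = 8` → val = 8
`val = val + 11` → val = 19
`val = val + 4` → val = 23
So val = 23

Answer: 23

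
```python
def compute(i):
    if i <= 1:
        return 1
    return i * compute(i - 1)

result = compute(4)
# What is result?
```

compute(4) = 4 * 3 * 2 * 1 = 24

Answer: 24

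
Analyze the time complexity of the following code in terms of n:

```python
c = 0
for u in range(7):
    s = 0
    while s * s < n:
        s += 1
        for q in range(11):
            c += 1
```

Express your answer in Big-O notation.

Each loop level contributes: 1 × √n × 1. Multiplying the contributions gives O(√n).

Answer: O(√n)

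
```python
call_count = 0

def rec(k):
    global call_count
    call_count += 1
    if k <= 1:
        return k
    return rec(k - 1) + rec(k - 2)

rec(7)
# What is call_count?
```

Calls(k) = 1 + Calls(k-1) + Calls(k-2); Calls(0)=Calls(1)=1. For k=7 this gives 41.

Answer: 41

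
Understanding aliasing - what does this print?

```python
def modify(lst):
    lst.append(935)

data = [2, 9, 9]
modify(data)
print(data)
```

Key concept: function modifies passed list.
Step by step:
`data = [2, 9, 9]` → data = [2, 9, 9]
`modify(data)` → data = [2, 9, 9, 935]
`print(data)` → prints [2, 9, 9, 935]

Answer: [2, 9, 9, 935]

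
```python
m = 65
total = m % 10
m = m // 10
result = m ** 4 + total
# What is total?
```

Trace:
`m = 65` → m = 65
`total = m % 10` → total = 5
`m = m // 10` → m = 6
`result = m ** 4 + total` → result = 1301
So total = 5

Answer: 5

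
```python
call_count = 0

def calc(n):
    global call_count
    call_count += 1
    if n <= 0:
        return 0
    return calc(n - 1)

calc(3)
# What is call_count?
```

Linear recursion stepping by 1: 4 calls from n=3 down to ≤0.

Answer: 4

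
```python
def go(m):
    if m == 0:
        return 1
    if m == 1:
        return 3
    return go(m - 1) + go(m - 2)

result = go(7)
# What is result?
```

Build up from base cases: go(0)=1, go(1)=3, go(2)=4, go(3)=7, go(4)=11, go(5)=18, go(6)=29, ..., go(7)=47

Answer: 47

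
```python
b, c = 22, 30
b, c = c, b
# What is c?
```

Trace:
`b, c = 22, 30` → b = 22; c = 30
`b, c = c, b` → b = 30; c = 22
So c = 22

Answer: 22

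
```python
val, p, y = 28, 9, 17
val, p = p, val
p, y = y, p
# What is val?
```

Trace:
`val, p, y = 28, 9, 17` → val = 28; p = 9; y = 17
`val, p = p, val` → val = 9; p = 28
`p, y = y, p` → p = 17; y = 28
So val = 9

Answer: 9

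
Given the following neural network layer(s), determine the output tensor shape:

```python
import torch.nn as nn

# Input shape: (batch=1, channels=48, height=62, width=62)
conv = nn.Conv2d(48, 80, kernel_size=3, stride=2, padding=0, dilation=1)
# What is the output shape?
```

Input: (1, 48, 62, 62) -> Output: (1, 80, 30, 30)

Answer: (1, 80, 30, 30)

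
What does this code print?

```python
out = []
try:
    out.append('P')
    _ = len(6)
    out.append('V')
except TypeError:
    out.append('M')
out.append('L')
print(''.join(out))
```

Execution trace: 'P' (try body) → 'M' (except TypeError) → 'L' (after the try/except). Output: PML

Answer: PML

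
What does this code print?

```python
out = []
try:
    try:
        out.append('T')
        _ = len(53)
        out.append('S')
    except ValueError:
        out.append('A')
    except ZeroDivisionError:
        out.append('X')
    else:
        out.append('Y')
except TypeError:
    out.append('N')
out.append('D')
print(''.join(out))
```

Execution trace: 'T' (try body) → 'N' (outer except TypeError) → 'D' (after the try/except). Output: TND

Answer: TND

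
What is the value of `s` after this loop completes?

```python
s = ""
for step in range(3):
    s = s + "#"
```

Repeat '#' 3 times
`s` takes the values: "" → "#" → "##" → "###"

Answer: "###"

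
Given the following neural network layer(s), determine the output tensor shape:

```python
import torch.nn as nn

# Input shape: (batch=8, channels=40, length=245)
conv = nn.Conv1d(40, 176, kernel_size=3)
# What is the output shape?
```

Input: (8, 40, 245) -> Output: (8, 176, 243)

Answer: (8, 176, 243)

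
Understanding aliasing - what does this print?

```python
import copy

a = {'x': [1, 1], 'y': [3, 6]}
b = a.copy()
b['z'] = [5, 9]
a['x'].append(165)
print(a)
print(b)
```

Key concept: shallow copy of dict with mutable values.
Step by step:
`a = {'x': [1, 1], 'y': [3, 6]}` → a = {'x': [1, 1], 'y': [3, 6]}
`b = a.copy()` → b = {'x': [1, 1], 'y': [3, 6]}
`b['z'] = [5, 9]` → b = {'x': [1, 1], 'y': [3, 6], 'z': [5, 9]}
`a['x'].append(165)` → a = {'x': [1, 1, 165], 'y': [3, 6]}; b = {'x': [1, 1, 165], 'y': [3, 6], 'z': [5, 9]}
`print(a)` → prints {'x': [1, 1, 165], 'y': [3, 6]}
`print(b)` → prints {'x': [1, 1, 165], 'y': [3, 6], 'z': [5, 9]}

Answer:
{'x': [1, 1, 165], 'y': [3, 6]}
{'x': [1, 1, 165], 'y': [3, 6], 'z': [5, 9]}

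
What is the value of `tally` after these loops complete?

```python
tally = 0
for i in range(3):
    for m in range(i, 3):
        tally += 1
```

Upper triangle: 3 + 2 + ... + 1
`tally` takes the values: 0 → 1 → 2 → 3 → 4 → 5 → 6

Answer: 6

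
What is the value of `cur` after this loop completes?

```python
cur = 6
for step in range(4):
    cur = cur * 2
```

Multiply by 2, 4 times: 6 * 2^4 = 96
`cur` takes the values: 6 → 12 → 24 → 48 → 96

Answer: 96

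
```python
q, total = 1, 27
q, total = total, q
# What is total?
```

Trace:
`q, total = 1, 27` → q = 1; total = 27
`q, total = total, q` → q = 27; total = 1
So total = 1

Answer: 1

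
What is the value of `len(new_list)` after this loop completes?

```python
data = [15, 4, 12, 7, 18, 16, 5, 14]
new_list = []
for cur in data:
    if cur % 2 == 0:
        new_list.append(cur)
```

Count even numbers in [15, 4, 12, 7, 18, 16, 5, 14]
`new_list` takes the values: [] → [4] → [4, 12] → [4, 12, 18] → [4, 12, 18, 16] → [4, 12, 18, 16, 14]
So `len(new_list)` = 5

Answer: 5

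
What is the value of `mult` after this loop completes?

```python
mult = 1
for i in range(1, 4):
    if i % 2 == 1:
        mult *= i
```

Product of odd numbers 1 to 3
`mult` takes the values: 1 → 3

Answer: 3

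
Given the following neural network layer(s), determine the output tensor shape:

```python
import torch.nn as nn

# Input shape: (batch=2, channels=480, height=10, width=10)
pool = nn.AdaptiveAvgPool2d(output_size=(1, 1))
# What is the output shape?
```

Input: (2, 480, 10, 10) -> Output: (2, 480, 1, 1)

Answer: (2, 480, 1, 1)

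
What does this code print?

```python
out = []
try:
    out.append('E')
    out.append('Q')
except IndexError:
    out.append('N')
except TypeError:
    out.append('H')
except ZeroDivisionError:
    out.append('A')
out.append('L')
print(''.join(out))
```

Execution trace: 'E' (try body) → 'Q' (try body, no exception) → 'L' (after the try/except). Output: EQL

Answer: EQL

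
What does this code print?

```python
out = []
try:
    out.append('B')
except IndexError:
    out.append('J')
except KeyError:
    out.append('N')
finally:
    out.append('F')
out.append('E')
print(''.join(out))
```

Execution trace: 'B' (try body, no exception) → 'F' (finally) → 'E' (after the try/except). Output: BFE

Answer: BFE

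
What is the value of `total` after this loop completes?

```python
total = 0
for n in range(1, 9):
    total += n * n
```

Sum of squares 1² to 8² = 204
`total` takes the values: 0 → 1 → 5 → 14 → 30 → 55 → 91 → 140 → 204

Answer: 204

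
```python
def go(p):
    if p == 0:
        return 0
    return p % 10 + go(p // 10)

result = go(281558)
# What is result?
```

Sum of digits of 281558: 8 + 5 + 5 + 1 + 8 + 2 = 29

Answer: 29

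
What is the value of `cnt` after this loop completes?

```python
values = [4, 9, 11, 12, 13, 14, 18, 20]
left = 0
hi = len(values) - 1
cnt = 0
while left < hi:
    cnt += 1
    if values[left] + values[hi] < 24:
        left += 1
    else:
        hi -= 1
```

Steps to find pair summing to 24
`cnt` takes the values: 0 → 1 → 2 → 3 → 4 → 5 → 6 → 7

Answer: 7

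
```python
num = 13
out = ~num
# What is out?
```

Trace:
`num = 13` → num = 13
`out = ~num` → out = -14
So out = -14

Answer: -14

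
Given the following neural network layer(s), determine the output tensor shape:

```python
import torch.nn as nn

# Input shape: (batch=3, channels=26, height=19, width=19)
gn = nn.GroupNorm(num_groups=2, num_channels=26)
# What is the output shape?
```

Input: (3, 26, 19, 19) -> Output: (3, 26, 19, 19)

Answer: (3, 26, 19, 19)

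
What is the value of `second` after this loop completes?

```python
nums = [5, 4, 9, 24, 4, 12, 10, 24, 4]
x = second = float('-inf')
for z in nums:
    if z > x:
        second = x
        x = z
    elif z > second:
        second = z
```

Second largest (with repeats) in [5, 4, 9, 24, 4, 12, 10, 24, 4]
`second` takes the values: -inf → 4 → 5 → 9 → 12 → 24

Answer: 24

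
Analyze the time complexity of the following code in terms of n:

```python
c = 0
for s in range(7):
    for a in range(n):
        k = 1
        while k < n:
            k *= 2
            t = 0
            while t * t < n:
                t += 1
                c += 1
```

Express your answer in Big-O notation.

Each loop level contributes: 1 × n × log n × √n. Multiplying the contributions gives O(n√n log n).

Answer: O(n√n log n)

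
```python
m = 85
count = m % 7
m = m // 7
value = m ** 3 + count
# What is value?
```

Trace:
`m = 85` → m = 85
`count = m % 7` → count = 1
`m = m // 7` → m = 12
`value = m ** 3 + count` → value = 1729
So value = 1729

Answer: 1729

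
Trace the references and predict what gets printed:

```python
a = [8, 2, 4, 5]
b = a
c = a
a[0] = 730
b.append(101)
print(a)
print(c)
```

Key concept: multiple aliases.
Step by step:
`a = [8, 2, 4, 5]` → a = [8, 2, 4, 5]
`b = a` → b = [8, 2, 4, 5] (same object as a)
`c = a` → c = [8, 2, 4, 5] (same object as a, b)
`a[0] = 730` → a = [730, 2, 4, 5] (same object as b, c); b = [730, 2, 4, 5] (same object as a, c); c = [730, 2, 4, 5] (same object as a, b)
`b.append(101)` → a = [730, 2, 4, 5, 101] (same object as b, c); b = [730, 2, 4, 5, 101] (same object as a, c); c = [730, 2, 4, 5, 101] (same object as a, b)
`print(a)` → prints [730, 2, 4, 5, 101]
`print(c)` → prints [730, 2, 4, 5, 101]

Answer:
[730, 2, 4, 5, 101]
[730, 2, 4, 5, 101]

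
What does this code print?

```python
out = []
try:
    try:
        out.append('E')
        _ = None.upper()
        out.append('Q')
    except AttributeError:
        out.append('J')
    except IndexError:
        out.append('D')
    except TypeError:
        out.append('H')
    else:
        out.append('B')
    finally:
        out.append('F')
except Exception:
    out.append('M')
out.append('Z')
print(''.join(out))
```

Execution trace: 'E' (inner try body) → 'J' (inner except AttributeError) → 'F' (inner finally) → 'Z' (after the try/except). Output: EJFZ

Answer: EJFZ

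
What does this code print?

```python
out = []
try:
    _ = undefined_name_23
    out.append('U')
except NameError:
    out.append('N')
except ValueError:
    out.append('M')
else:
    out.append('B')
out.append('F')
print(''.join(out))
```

Execution trace: 'N' (except NameError) → 'F' (after the try/except). Output: NF

Answer: NF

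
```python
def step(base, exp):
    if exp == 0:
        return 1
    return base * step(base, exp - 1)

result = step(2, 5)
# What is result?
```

step(2, 5) = 2 * 2 * 2 * 2 * 2 = 32

Answer: 32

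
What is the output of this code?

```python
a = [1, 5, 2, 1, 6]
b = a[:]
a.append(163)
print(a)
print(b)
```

Key concept: slice [:] creates copy.
Step by step:
`a = [1, 5, 2, 1, 6]` → a = [1, 5, 2, 1, 6]
`b = a[:]` → b = [1, 5, 2, 1, 6]
`a.append(163)` → a = [1, 5, 2, 1, 6, 163]
`print(a)` → prints [1, 5, 2, 1, 6, 163]
`print(b)` → prints [1, 5, 2, 1, 6]

Answer:
[1, 5, 2, 1, 6, 163]
[1, 5, 2, 1, 6]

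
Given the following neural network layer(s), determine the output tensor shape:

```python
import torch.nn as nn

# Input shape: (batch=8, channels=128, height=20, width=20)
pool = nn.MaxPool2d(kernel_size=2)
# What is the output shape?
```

Input: (8, 128, 20, 20) -> Output: (8, 128, 10, 10)

Answer: (8, 128, 10, 10)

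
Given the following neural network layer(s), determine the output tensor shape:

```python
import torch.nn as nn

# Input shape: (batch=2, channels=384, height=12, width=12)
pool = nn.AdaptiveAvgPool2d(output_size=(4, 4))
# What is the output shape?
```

Input: (2, 384, 12, 12) -> Output: (2, 384, 4, 4)

Answer: (2, 384, 4, 4)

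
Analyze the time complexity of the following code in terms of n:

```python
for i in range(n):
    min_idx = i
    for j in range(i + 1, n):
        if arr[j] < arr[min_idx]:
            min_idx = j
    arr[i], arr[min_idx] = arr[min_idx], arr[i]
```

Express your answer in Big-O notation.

This is Selection sort. Time complexity: O(n²).

Answer: O(n²)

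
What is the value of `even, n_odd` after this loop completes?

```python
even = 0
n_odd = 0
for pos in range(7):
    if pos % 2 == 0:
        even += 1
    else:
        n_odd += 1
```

Count evens and odds in range(7)
`even, n_odd` takes the values: (0, 0) → (1, 0) → (1, 1) → (2, 1) → (2, 2) → (3, 2) → (3, 3) → (4, 3)

Answer: 4, 3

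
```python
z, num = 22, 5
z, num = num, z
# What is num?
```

Trace:
`z, num = 22, 5` → z = 22; num = 5
`z, num = num, z` → z = 5; num = 22
So num = 22

Answer: 22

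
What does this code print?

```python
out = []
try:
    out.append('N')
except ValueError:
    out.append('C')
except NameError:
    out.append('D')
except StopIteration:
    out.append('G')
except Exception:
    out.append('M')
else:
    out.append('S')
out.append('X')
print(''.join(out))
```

Execution trace: 'N' (try body, no exception) → 'S' (else) → 'X' (after the try/except). Output: NSX

Answer: NSX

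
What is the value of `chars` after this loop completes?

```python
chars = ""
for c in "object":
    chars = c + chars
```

Reverse 'object'
`chars` takes the values: "" → "o" → "bo" → "jbo" → "ejbo" → "cejbo" → "tcejbo"

Answer: "tcejbo"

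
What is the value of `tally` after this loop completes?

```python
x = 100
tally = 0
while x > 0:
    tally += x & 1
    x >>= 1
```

Count set bits in 100 (binary: 0b1100100)
`tally` takes the values: 0 → 1 → 2 → 3

Answer: 3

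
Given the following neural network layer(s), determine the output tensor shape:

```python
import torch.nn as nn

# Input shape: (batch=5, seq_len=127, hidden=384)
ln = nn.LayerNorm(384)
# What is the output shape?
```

Input: (5, 127, 384) -> Output: (5, 127, 384)

Answer: (5, 127, 384)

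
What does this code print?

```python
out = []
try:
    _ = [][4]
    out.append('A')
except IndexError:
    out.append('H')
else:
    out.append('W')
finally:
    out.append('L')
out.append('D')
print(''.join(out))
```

Execution trace: 'H' (except IndexError) → 'L' (finally) → 'D' (after the try/except). Output: HLD

Answer: HLD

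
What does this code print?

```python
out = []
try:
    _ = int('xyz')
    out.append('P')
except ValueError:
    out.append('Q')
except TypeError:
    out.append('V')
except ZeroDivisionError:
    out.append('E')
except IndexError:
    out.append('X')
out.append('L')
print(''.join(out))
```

Execution trace: 'Q' (except ValueError) → 'L' (after the try/except). Output: QL

Answer: QL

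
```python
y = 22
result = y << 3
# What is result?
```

Trace:
`y = 22` → y = 22
`result = y << 3` → result = 176
So result = 176

Answer: 176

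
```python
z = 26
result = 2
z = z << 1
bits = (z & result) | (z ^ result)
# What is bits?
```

Trace:
`z = 26` → z = 26
`result = 2` → result = 2
`z = z << 1` → z = 52
`bits = (z & result) | (z ^ result)` → bits = 54
So bits = 54

Answer: 54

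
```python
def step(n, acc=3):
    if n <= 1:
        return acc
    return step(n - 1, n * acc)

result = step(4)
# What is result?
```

Accumulator trace (n, acc): (4, 3) -> (3, 12) -> (2, 36) -> (1, 72) -> return 72

Answer: 72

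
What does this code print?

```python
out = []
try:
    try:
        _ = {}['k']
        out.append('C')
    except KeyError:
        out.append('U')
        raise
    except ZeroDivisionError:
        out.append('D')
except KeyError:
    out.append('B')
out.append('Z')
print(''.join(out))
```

Execution trace: 'U' (except KeyError) → 'B' (outer except KeyError) → 'Z' (after the try/except). Output: UBZ

Answer: UBZ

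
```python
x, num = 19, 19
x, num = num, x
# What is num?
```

Trace:
`x, num = 19, 19` → x = 19; num = 19
`x, num = num, x` → x = 19; num = 19
So num = 19

Answer: 19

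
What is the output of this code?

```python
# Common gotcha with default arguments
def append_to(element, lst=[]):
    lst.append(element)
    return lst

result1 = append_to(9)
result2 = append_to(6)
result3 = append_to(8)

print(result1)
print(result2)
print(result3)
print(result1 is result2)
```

Key concept: mutable default argument gotcha.
Step by step:
`result1 = append_to(9)` → result1 = [9]
`result2 = append_to(6)` → result1 = [9, 6] (same object as result2); result2 = [9, 6] (same object as result1)
`result3 = append_to(8)` → result1 = [9, 6, 8] (same object as result2, result3); result2 = [9, 6, 8] (same object as result1, result3); result3 = [9, 6, 8] (same object as result1, result2)
`print(result1)` → prints [9, 6, 8]
`print(result2)` → prints [9, 6, 8]
`print(result3)` → prints [9, 6, 8]
`print(result1 is result2)` → prints True

Answer:
[9, 6, 8]
[9, 6, 8]
[9, 6, 8]
True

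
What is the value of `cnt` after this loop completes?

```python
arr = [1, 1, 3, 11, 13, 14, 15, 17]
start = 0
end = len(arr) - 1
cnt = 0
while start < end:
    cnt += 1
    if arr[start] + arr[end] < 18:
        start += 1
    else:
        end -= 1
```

Steps to find pair summing to 18
`cnt` takes the values: 0 → 1 → 2 → 3 → 4 → 5 → 6 → 7

Answer: 7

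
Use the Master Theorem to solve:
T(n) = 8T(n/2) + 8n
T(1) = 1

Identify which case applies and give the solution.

a=8, b=2, f(n)=8n. log_2(8) = 3. Since c=1 < 3, Case 1 applies: T(n) = Θ(n^log_b(a)) = O(n^3).

Answer: O(n^3) - Case 1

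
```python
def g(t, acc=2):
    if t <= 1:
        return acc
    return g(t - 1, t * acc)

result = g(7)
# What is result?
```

Accumulator trace (n, acc): (7, 2) -> (6, 14) -> (5, 84) -> (4, 420) -> (3, 1680) -> (2, 5040) -> (1, 10080) -> return 10080

Answer: 10080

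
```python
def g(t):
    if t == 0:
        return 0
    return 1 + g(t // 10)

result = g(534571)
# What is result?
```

Count of digits of 534571: 6

Answer: 6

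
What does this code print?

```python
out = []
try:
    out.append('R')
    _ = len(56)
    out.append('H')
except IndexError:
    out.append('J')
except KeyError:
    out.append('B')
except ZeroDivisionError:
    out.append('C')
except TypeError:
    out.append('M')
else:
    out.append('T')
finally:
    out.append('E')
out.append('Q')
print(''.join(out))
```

Execution trace: 'R' (try body) → 'M' (except TypeError) → 'E' (finally) → 'Q' (after the try/except). Output: RMEQ

Answer: RMEQ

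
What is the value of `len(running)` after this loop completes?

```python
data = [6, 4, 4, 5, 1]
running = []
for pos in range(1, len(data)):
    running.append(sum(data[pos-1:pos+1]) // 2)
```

Number of 2-element averages
`running` takes the values: [] → [5] → [5, 4] → [5, 4, 4] → [5, 4, 4, 3]
So `len(running)` = 4

Answer: 4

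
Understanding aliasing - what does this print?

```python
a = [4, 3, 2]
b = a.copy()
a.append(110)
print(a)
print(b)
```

Key concept: list.copy() creates independent copy.
Step by step:
`a = [4, 3, 2]` → a = [4, 3, 2]
`b = a.copy()` → b = [4, 3, 2]
`a.append(110)` → a = [4, 3, 2, 110]
`print(a)` → prints [4, 3, 2, 110]
`print(b)` → prints [4, 3, 2]

Answer:
[4, 3, 2, 110]
[4, 3, 2]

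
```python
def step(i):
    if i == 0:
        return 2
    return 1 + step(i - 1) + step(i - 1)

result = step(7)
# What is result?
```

step(i) = 1 + 2·step(i-1), step(0)=2. Closed form: (2+1)·2^7 - 1 = 383.

Answer: 383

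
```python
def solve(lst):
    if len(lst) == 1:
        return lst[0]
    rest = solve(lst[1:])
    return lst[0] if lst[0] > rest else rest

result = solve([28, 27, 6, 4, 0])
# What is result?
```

Recursive max over [28, 27, 6, 4, 0] = 28

Answer: 28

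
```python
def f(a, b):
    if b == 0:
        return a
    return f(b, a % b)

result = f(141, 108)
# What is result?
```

f(141, 108) -> f(108, 33) -> f(33, 9) -> f(9, 6) -> f(6, 3) -> f(3, 0) -> 3

Answer: 3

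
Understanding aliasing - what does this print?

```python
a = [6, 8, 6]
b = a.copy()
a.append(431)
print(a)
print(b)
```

Key concept: list.copy() creates independent copy.
Step by step:
`a = [6, 8, 6]` → a = [6, 8, 6]
`b = a.copy()` → b = [6, 8, 6]
`a.append(431)` → a = [6, 8, 6, 431]
`print(a)` → prints [6, 8, 6, 431]
`print(b)` → prints [6, 8, 6]

Answer:
[6, 8, 6, 431]
[6, 8, 6]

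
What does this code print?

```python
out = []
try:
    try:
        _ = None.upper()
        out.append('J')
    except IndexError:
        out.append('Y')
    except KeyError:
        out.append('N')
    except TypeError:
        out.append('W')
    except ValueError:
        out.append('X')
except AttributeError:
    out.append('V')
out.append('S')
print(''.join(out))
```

Execution trace: 'V' (outer except AttributeError) → 'S' (after the try/except). Output: VS

Answer: VS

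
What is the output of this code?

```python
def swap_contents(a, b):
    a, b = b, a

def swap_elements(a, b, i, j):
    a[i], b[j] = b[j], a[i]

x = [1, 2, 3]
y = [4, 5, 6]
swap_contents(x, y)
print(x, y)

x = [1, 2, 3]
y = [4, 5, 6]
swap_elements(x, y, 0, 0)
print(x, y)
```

Key concept: parameter rebinding vs mutation.
Step by step:
`x = [1, 2, 3]` → x = [1, 2, 3]
`y = [4, 5, 6]` → y = [4, 5, 6]
`swap_contents(x, y)` → no visible change to tracked variables
`print(x, y)` → prints [1, 2, 3] [4, 5, 6]
`x = [1, 2, 3]` → x = [1, 2, 3]
`y = [4, 5, 6]` → y = [4, 5, 6]
`swap_elements(x, y, 0, 0)` → x = [4, 2, 3]; y = [1, 5, 6]
`print(x, y)` → prints [4, 2, 3] [1, 5, 6]

Answer:
[1, 2, 3] [4, 5, 6]
[4, 2, 3] [1, 5, 6]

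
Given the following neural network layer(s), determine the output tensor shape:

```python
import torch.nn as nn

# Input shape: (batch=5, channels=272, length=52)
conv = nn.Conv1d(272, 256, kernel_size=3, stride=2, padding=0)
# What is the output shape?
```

Input: (5, 272, 52) -> Output: (5, 256, 25)

Answer: (5, 256, 25)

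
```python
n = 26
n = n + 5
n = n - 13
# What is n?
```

Trace:
`n = 26` → n = 26
`n = n + 5` → n = 31
`n = n - 13` → n = 18
So n = 18

Answer: 18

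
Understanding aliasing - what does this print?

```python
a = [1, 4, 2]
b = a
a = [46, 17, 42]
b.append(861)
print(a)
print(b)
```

Key concept: rebinding vs mutation: a is rebound to a new list, b still points at the original.
Step by step:
`a = [1, 4, 2]` → a = [1, 4, 2]
`b = a` → b = [1, 4, 2] (same object as a)
`a = [46, 17, 42]` → a = [46, 17, 42]
`b.append(861)` → b = [1, 4, 2, 861]
`print(a)` → prints [46, 17, 42]
`print(b)` → prints [1, 4, 2, 861]

Answer:
[46, 17, 42]
[1, 4, 2, 861]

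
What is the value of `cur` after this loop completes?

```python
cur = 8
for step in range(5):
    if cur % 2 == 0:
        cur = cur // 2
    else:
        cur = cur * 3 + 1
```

Collatz-style transformation from 8
`cur` takes the values: 8 → 4 → 2 → 1 → 4 → 2

Answer: 2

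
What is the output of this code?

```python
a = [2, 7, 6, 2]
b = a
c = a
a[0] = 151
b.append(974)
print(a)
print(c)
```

Key concept: multiple aliases.
Step by step:
`a = [2, 7, 6, 2]` → a = [2, 7, 6, 2]
`b = a` → b = [2, 7, 6, 2] (same object as a)
`c = a` → c = [2, 7, 6, 2] (same object as a, b)
`a[0] = 151` → a = [151, 7, 6, 2] (same object as b, c); b = [151, 7, 6, 2] (same object as a, c); c = [151, 7, 6, 2] (same object as a, b)
`b.append(974)` → a = [151, 7, 6, 2, 974] (same object as b, c); b = [151, 7, 6, 2, 974] (same object as a, c); c = [151, 7, 6, 2, 974] (same object as a, b)
`print(a)` → prints [151, 7, 6, 2, 974]
`print(c)` → prints [151, 7, 6, 2, 974]

Answer:
[151, 7, 6, 2, 974]
[151, 7, 6, 2, 974]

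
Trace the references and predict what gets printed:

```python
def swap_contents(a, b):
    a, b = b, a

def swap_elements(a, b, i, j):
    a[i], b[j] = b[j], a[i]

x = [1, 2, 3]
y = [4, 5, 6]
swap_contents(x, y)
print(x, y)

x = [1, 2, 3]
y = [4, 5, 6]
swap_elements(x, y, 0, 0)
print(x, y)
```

Key concept: parameter rebinding vs mutation.
Step by step:
`x = [1, 2, 3]` → x = [1, 2, 3]
`y = [4, 5, 6]` → y = [4, 5, 6]
`swap_contents(x, y)` → no visible change to tracked variables
`print(x, y)` → prints [1, 2, 3] [4, 5, 6]
`x = [1, 2, 3]` → x = [1, 2, 3]
`y = [4, 5, 6]` → y = [4, 5, 6]
`swap_elements(x, y, 0, 0)` → x = [4, 2, 3]; y = [1, 5, 6]
`print(x, y)` → prints [4, 2, 3] [1, 5, 6]

Answer:
[1, 2, 3] [4, 5, 6]
[4, 2, 3] [1, 5, 6]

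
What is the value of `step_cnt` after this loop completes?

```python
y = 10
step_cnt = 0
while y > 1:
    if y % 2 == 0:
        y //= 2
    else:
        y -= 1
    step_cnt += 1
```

Steps to reduce 10 to 1
`step_cnt` takes the values: 0 → 1 → 2 → 3 → 4

Answer: 4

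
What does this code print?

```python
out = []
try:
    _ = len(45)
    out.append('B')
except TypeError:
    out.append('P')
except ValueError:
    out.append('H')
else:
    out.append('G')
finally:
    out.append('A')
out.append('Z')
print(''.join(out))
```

Execution trace: 'P' (except TypeError) → 'A' (finally) → 'Z' (after the try/except). Output: PAZ

Answer: PAZ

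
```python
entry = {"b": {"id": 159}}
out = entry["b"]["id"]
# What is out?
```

Trace:
`entry = {"b": {"id": 159}}` → entry = {'b': {'id': 159}}
`out = entry["b"]["id"]` → out = 159
So out = 159

Answer: 159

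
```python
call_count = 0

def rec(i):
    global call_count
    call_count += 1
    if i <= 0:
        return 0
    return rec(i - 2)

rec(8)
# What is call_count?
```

Linear recursion stepping by 2: 5 calls from i=8 down to ≤0.

Answer: 5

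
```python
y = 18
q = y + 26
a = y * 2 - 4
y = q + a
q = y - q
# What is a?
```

Trace:
`y = 18` → y = 18
`q = y + 26` → q = 44
`a = y * 2 - 4` → a = 32
`y = q + a` → y = 76
`q = y - q` → q = 32
So a = 32

Answer: 32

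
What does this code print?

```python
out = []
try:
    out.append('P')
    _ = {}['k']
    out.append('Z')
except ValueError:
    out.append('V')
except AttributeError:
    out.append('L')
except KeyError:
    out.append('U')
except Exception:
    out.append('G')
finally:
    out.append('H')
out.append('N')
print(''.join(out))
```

Execution trace: 'P' (try body) → 'U' (except KeyError) → 'H' (finally) → 'N' (after the try/except). Output: PUHN

Answer: PUHN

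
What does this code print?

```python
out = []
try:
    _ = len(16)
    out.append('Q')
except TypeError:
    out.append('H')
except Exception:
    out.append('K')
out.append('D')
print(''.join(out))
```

Execution trace: 'H' (except TypeError) → 'D' (after the try/except). Output: HD

Answer: HD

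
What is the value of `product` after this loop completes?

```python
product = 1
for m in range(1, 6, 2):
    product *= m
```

Product of 1, 3, 5, ... up to 5
`product` takes the values: 1 → 3 → 15

Answer: 15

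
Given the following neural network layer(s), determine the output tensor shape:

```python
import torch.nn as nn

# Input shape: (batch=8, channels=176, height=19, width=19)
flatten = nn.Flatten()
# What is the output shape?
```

Input: (8, 176, 19, 19) -> Output: (8, 63536)

Answer: (8, 63536)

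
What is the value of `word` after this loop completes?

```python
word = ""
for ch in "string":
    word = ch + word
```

Reverse 'string'
`word` takes the values: "" → "s" → "ts" → "rts" → "irts" → "nirts" → "gnirts"

Answer: "gnirts"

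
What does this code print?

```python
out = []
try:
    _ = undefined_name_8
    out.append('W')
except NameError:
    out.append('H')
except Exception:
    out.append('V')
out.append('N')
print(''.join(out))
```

Execution trace: 'H' (except NameError) → 'N' (after the try/except). Output: HN

Answer: HN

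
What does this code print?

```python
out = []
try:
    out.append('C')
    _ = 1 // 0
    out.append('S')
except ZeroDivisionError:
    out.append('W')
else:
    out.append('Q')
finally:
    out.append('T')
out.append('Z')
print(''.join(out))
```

Execution trace: 'C' (try body) → 'W' (except ZeroDivisionError) → 'T' (finally) → 'Z' (after the try/except). Output: CWTZ

Answer: CWTZ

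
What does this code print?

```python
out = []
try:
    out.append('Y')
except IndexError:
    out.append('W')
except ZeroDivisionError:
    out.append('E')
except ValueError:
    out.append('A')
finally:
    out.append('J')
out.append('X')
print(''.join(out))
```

Execution trace: 'Y' (try body, no exception) → 'J' (finally) → 'X' (after the try/except). Output: YJX

Answer: YJX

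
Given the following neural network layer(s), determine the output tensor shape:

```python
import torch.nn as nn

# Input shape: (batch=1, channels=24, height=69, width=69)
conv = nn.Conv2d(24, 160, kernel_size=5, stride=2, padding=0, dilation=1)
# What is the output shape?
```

Input: (1, 24, 69, 69) -> Output: (1, 160, 33, 33)

Answer: (1, 160, 33, 33)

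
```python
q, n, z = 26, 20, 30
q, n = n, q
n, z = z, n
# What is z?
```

Trace:
`q, n, z = 26, 20, 30` → q = 26; n = 20; z = 30
`q, n = n, q` → q = 20; n = 26
`n, z = z, n` → n = 30; z = 26
So z = 26

Answer: 26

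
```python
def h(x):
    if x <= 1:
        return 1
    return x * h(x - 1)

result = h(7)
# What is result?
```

h(7) = 7 * 6 * 5 * 4 * 3 * 2 * 1 = 5040

Answer: 5040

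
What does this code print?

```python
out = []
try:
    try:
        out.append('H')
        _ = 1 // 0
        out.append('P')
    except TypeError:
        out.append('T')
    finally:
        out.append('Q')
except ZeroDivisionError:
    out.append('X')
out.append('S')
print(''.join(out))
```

Execution trace: 'H' (try body) → 'Q' (finally) → 'X' (outer except ZeroDivisionError) → 'S' (after the try/except). Output: HQXS

Answer: HQXS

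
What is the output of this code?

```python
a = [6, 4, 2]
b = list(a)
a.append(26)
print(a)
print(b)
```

Key concept: list() constructor creates copy.
Step by step:
`a = [6, 4, 2]` → a = [6, 4, 2]
`b = list(a)` → b = [6, 4, 2]
`a.append(26)` → a = [6, 4, 2, 26]
`print(a)` → prints [6, 4, 2, 26]
`print(b)` → prints [6, 4, 2]

Answer:
[6, 4, 2, 26]
[6, 4, 2]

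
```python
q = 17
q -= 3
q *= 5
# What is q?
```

Trace:
`q = 17` → q = 17
`q -= 3` → q = 14
`q *= 5` → q = 70
So q = 70

Answer: 70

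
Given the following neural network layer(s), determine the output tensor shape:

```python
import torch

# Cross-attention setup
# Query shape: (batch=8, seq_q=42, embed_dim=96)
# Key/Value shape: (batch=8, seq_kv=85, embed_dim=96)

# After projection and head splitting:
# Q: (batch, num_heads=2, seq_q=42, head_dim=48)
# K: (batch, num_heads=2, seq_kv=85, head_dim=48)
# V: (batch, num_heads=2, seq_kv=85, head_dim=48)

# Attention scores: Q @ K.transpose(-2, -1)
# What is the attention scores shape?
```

Input: (8, 42, 96) -> Output: (8, 2, 42, 85)

Answer: (8, 2, 42, 85)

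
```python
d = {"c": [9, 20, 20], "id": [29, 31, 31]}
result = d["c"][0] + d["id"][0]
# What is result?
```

Trace:
`d = {"c": [9, 20, 20], "id": [29, 31, 31]}` → d = {'c': [9, 20, 20], 'id': [29, 31, 31]}
`result = d["c"][0] + d["id"][0]` → result = 38
So result = 38

Answer: 38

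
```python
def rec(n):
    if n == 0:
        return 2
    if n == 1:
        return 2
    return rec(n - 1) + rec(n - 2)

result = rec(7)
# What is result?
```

Build up from base cases: rec(0)=2, rec(1)=2, rec(2)=4, rec(3)=6, rec(4)=10, rec(5)=16, rec(6)=26, ..., rec(7)=42

Answer: 42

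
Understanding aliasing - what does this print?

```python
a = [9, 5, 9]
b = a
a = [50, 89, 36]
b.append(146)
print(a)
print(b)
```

Key concept: rebinding vs mutation: a is rebound to a new list, b still points at the original.
Step by step:
`a = [9, 5, 9]` → a = [9, 5, 9]
`b = a` → b = [9, 5, 9] (same object as a)
`a = [50, 89, 36]` → a = [50, 89, 36]
`b.append(146)` → b = [9, 5, 9, 146]
`print(a)` → prints [50, 89, 36]
`print(b)` → prints [9, 5, 9, 146]

Answer:
[50, 89, 36]
[9, 5, 9, 146]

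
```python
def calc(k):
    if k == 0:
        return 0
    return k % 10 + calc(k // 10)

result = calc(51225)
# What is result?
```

Sum of digits of 51225: 5 + 2 + 2 + 1 + 5 = 15

Answer: 15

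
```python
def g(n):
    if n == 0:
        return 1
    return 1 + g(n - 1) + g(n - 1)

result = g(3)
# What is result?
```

g(n) = 1 + 2·g(n-1), g(0)=1. Closed form: (1+1)·2^3 - 1 = 15.

Answer: 15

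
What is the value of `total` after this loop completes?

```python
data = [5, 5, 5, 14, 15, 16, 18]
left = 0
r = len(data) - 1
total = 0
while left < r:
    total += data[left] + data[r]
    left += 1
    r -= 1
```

Sum of pairs from ends
`total` takes the values: 0 → 23 → 44 → 64

Answer: 64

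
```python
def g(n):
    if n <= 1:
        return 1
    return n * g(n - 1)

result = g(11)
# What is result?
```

g(11) = 11 * 10 * 9 * 8 * 7 * 6 * 5 * 4 * 3 * 2 * 1 = 39916800

Answer: 39916800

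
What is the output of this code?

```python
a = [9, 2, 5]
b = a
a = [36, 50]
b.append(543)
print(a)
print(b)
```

Key concept: rebinding vs mutation: a is rebound to a new list, b still points at the original.
Step by step:
`a = [9, 2, 5]` → a = [9, 2, 5]
`b = a` → b = [9, 2, 5] (same object as a)
`a = [36, 50]` → a = [36, 50]
`b.append(543)` → b = [9, 2, 5, 543]
`print(a)` → prints [36, 50]
`print(b)` → prints [9, 2, 5, 543]

Answer:
[36, 50]
[9, 2, 5, 543]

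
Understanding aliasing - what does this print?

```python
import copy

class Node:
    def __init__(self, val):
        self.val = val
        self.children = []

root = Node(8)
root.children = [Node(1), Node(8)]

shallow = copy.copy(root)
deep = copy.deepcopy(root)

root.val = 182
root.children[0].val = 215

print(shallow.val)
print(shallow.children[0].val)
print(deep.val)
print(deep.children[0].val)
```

Key concept: deep copy with custom objects.
Step by step:
`root = Node(8)` → root = Node(val=8, children=[])
`root.children = [Node(1), Node(8)]` → root = Node(val=8, children=[Node(val=1, children=[]), Node(val=8, children=[])])
`shallow = copy.copy(root)` → shallow = Node(val=8, children=[Node(val=1, children=[]), Node(val=8, children=[])])
`deep = copy.deepcopy(root)` → deep = Node(val=8, children=[Node(val=1, children=[]), Node(val=8, children=[])])
`root.val = 182` → root = Node(val=182, children=[Node(val=1, children=[]), Node(val=8, children=[])])
`root.children[0].val = 215` → root = Node(val=182, children=[Node(val=215, children=[]), Node(val=8, children=[])]); shallow = Node(val=8, children=[Node(val=215, children=[]), Node(val=8, children=[])])
`print(shallow.val)` → prints 8
`print(shallow.children[0].val)` → prints 215
`print(deep.val)` → prints 8
`print(deep.children[0].val)` → prints 1

Answer:
8
215
8
1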